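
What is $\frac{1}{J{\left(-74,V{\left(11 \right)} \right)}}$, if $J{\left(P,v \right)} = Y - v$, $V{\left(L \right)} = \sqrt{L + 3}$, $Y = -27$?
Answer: $- \frac{27}{715} + \frac{\sqrt{14}}{715} \approx -0.032529$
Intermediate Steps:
$V{\left(L \right)} = \sqrt{3 + L}$
$J{\left(P,v \right)} = -27 - v$
$\frac{1}{J{\left(-74,V{\left(11 \right)} \right)}} = \frac{1}{-27 - \sqrt{3 + 11}} = \frac{1}{-27 - \sqrt{14}}$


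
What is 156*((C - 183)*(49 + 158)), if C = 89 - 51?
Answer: -4682340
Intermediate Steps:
C = 38
156*((C - 183)*(49 + 158)) = 156*((38 - 183)*(49 + 158)) = 156*(-145*207) = 156*(-30015) = -4682340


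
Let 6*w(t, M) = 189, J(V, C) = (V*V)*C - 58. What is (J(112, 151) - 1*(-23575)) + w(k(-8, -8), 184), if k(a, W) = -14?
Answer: 3835385/2 ≈ 1.9177e+6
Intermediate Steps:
J(V, C) = -58 + C*V² (J(V, C) = V²*C - 58 = C*V² - 58 = -58 + C*V²)
w(t, M) = 63/2 (w(t, M) = (⅙)*189 = 63/2)
(J(112, 151) - 1*(-23575)) + w(k(-8, -8), 184) = ((-58 + 151*112²) - 1*(-23575)) + 63/2 = ((-58 + 151*12544) + 23575) + 63/2 = ((-58 + 1894144) + 23575) + 63/2 = (1894086 + 23575) + 63/2 = 1917661 + 63/2 = 3835385/2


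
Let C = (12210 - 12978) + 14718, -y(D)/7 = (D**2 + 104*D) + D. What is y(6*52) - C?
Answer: -924678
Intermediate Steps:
y(D) = -735*D - 7*D**2 (y(D) = -7*((D**2 + 104*D) + D) = -7*(D**2 + 105*D) = -735*D - 7*D**2)
C = 13950 (C = -768 + 14718 = 13950)
y(6*52) - C = -7*6*52*(105 + 6*52) - 1*13950 = -7*312*(105 + 312) - 13950 = -7*312*417 - 13950 = -910728 - 13950 = -924678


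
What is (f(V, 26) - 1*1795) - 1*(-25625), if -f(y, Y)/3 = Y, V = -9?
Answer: 23752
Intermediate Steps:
f(y, Y) = -3*Y
(f(V, 26) - 1*1795) - 1*(-25625) = (-3*26 - 1*1795) - 1*(-25625) = (-78 - 1795) + 25625 = -1873 + 25625 = 23752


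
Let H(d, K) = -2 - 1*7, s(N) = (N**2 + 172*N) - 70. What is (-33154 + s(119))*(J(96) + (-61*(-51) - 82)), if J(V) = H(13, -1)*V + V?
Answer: 3176705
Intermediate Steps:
s(N) = -70 + N**2 + 172*N
H(d, K) = -9 (H(d, K) = -2 - 7 = -9)
J(V) = -8*V (J(V) = -9*V + V = -8*V)
(-33154 + s(119))*(J(96) + (-61*(-51) - 82)) = (-33154 + (-70 + 119**2 + 172*119))*(-8*96 + (-61*(-51) - 82)) = (-33154 + (-70 + 14161 + 20468))*(-768 + (3111 - 82)) = (-33154 + 34559)*(-768 + 3029) = 1405*2261 = 3176705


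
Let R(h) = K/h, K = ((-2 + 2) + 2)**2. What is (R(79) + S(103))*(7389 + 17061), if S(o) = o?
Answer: 199047450/79 ≈ 2.5196e+6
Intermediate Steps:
K = 4 (K = (0 + 2)**2 = 2**2 = 4)
R(h) = 4/h
(R(79) + S(103))*(7389 + 17061) = (4/79 + 103)*(7389 + 17061) = (4*(1/79) + 103)*24450 = (4/79 + 103)*24450 = (8141/79)*24450 = 199047450/79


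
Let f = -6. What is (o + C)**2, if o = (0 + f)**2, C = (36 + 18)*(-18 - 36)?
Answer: 8294400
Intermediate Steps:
C = -2916 (C = 54*(-54) = -2916)
o = 36 (o = (0 - 6)**2 = (-6)**2 = 36)
(o + C)**2 = (36 - 2916)**2 = (-2880)**2 = 8294400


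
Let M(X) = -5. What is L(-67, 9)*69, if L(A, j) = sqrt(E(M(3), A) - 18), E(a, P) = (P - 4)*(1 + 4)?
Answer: 69*I*sqrt(373) ≈ 1332.6*I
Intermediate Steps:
E(a, P) = -20 + 5*P (E(a, P) = (-4 + P)*5 = -20 + 5*P)
L(A, j) = sqrt(-38 + 5*A) (L(A, j) = sqrt((-20 + 5*A) - 18) = sqrt(-38 + 5*A))
L(-67, 9)*69 = sqrt(-38 + 5*(-67))*69 = sqrt(-38 - 335)*69 = sqrt(-373)*69 = (I*sqrt(373))*69 = 69*I*sqrt(373)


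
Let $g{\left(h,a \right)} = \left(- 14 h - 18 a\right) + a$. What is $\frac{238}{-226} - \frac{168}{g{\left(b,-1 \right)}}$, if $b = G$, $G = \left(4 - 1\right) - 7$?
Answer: $- \frac{27671}{8249} \approx -3.3545$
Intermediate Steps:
$G = -4$ ($G = 3 - 7 = -4$)
$b = -4$
$g{\left(h,a \right)} = - 17 a - 14 h$ ($g{\left(h,a \right)} = \left(- 18 a - 14 h\right) + a = - 17 a - 14 h$)
$\frac{238}{-226} - \frac{168}{g{\left(b,-1 \right)}} = \frac{238}{-226} - \frac{168}{\left(-17\right) \left(-1\right) - -56} = 238 \left(- \frac{1}{226}\right) - \frac{168}{17 + 56} = - \frac{119}{113} - \frac{168}{73} = - \frac{27671}{8249}$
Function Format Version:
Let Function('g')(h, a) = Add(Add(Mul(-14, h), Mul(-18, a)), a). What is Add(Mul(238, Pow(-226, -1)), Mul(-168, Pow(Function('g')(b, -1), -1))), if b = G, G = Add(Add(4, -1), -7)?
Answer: Rational(-27671, 8249) ≈ -3.3545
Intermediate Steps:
G = -4 (G = Add(3, -7) = -4)
b = -4
Function('g')(h, a) = Add(Mul(-17, a), Mul(-14, h)) (Function('g')(h, a) = Add(Add(Mul(-18, a), Mul(-14, h)), a) = Add(Mul(-17, a), Mul(-14, h)))
Add(Mul(238, Pow(-226, -1)), Mul(-168, Pow(Function('g')(b, -1), -1))) = Add(Mul(238, Pow(-226, -1)), Mul(-168, Pow(Add(Mul(-17, -1), Mul(-14, -4)), -1))) = Add(Mul(238, Rational(-1, 226)), Mul(-168, Pow(Add(17, 56), -1))) = Add(Rational(-119, 113), Mul(-168, Pow(73, -1))) = Add(Rational(-119, 113), Mul(-168, Rational(1, 73))) = Add(Rational(-119, 113), Rational(-168, 73)) = Rational(-27671, 8249)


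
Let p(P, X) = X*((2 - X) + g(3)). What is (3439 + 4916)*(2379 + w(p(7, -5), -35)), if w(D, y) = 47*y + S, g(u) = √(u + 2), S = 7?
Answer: 6191055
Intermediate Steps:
g(u) = √(2 + u)
p(P, X) = X*(2 + √5 - X) (p(P, X) = X*((2 - X) + √(2 + 3)) = X*((2 - X) + √5) = X*(2 + √5 - X))
w(D, y) = 7 + 47*y (w(D, y) = 47*y + 7 = 7 + 47*y)
(3439 + 4916)*(2379 + w(p(7, -5), -35)) = (3439 + 4916)*(2379 + (7 + 47*(-35))) = 8355*(2379 + (7 - 1645)) = 8355*(2379 - 1638) = 8355*741 = 6191055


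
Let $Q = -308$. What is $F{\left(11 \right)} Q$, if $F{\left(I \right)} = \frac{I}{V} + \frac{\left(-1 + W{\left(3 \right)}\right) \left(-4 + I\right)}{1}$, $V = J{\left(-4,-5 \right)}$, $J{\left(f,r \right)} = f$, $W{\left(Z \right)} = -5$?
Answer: $13783$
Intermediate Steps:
$V = -4$
$F{\left(I \right)} = 24 - \frac{25 I}{4}$ ($F{\left(I \right)} = \frac{I}{-4} + \frac{\left(-1 - 5\right) \left(-4 + I\right)}{1} = I \left(- \frac{1}{4}\right) + - 6 \left(-4 + I\right) 1 = - \frac{I}{4} + \left(24 - 6 I\right) 1 = - \frac{I}{4} - \left(-24 + 6 I\right) = 24 - \frac{25 I}{4}$)
$F{\left(11 \right)} Q = \left(24 - \frac{275}{4}\right) \left(-308\right) = \left(- \frac{179}{4}\right) \left(-308\right) = 13783$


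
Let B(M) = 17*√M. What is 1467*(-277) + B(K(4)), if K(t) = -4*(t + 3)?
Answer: -406359 + 34*I*√7 ≈ -4.0636e+5 + 89.956*I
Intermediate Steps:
K(t) = -12 - 4*t (K(t) = -4*(3 + t) = -12 - 4*t)
1467*(-277) + B(K(4)) = 1467*(-277) + 17*√(-12 - 4*4) = -406359 + 17*√(-12 - 16) = -406359 + 17*√(-28) = -406359 + 17*(2*I*√7) = -406359 + 34*I*√7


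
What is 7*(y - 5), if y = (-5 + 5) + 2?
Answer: -21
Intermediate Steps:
y = 2 (y = 0 + 2 = 2)
7*(y - 5) = 7*(2 - 5) = 7*(-3) = -21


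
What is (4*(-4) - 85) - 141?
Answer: -242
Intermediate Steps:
(4*(-4) - 85) - 141 = (-16 - 85) - 141 = -101 - 141 = -242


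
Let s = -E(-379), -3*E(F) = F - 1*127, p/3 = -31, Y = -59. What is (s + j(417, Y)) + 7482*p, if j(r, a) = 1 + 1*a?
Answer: -2088158/3 ≈ -6.9605e+5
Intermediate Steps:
p = -93 (p = 3*(-31) = -93)
E(F) = 127/3 - F/3 (E(F) = -(F - 1*127)/3 = -(F - 127)/3 = -(-127 + F)/3 = 127/3 - F/3)
s = -506/3 (s = -(127/3 - ⅓*(-379)) = -(127/3 + 379/3) = -1*506/3 = -506/3 ≈ -168.67)
j(r, a) = 1 + a
(s + j(417, Y)) + 7482*p = (-506/3 + (1 - 59)) + 7482*(-93) = (-506/3 - 58) - 695826 = -680/3 - 695826 = -2088158/3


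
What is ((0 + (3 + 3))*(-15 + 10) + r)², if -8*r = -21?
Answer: 47961/64 ≈ 749.39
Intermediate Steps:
r = 21/8 (r = -⅛*(-21) = 21/8 ≈ 2.6250)
((0 + (3 + 3))*(-15 + 10) + r)² = ((0 + (3 + 3))*(-15 + 10) + 21/8)² = ((0 + 6)*(-5) + 21/8)² = (6*(-5) + 21/8)² = (-30 + 21/8)² = (-219/8)² = 47961/64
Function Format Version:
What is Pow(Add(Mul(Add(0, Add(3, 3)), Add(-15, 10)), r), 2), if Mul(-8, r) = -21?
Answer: Rational(47961, 64) ≈ 749.39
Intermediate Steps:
r = Rational(21, 8) (r = Mul(Rational(-1, 8), -21) = Rational(21, 8) ≈ 2.6250)
Pow(Add(Mul(Add(0, Add(3, 3)), Add(-15, 10)), r), 2) = Pow(Add(Mul(Add(0, Add(3, 3)), Add(-15, 10)), Rational(21, 8)), 2) = Pow(Add(Mul(Add(0, 6), -5), Rational(21, 8)), 2) = Pow(Add(Mul(6, -5), Rational(21, 8)), 2) = Pow(Add(-30, Rational(21, 8)), 2) = Pow(Rational(-219, 8), 2) = Rational(47961, 64)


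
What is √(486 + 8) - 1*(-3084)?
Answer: 3084 + √494 ≈ 3106.2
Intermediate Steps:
√(486 + 8) - 1*(-3084) = √494 + 3084 = 3084 + √494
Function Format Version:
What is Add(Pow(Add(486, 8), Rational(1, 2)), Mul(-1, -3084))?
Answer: Add(3084, Pow(494, Rational(1, 2))) ≈ 3106.2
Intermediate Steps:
Add(Pow(Add(486, 8), Rational(1, 2)), Mul(-1, -3084)) = Add(Pow(494, Rational(1, 2)), 3084) = Add(3084, Pow(494, Rational(1, 2)))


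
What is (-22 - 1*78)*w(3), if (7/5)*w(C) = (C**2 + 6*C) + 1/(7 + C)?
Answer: -13550/7 ≈ -1935.7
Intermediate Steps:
w(C) = 5*C**2/7 + 5/(7*(7 + C)) + 30*C/7 (w(C) = 5*((C**2 + 6*C) + 1/(7 + C))/7 = 5*(C**2 + 1/(7 + C) + 6*C)/7 = 5*C**2/7 + 5/(7*(7 + C)) + 30*C/7)
(-22 - 1*78)*w(3) = (-22 - 1*78)*(5*(1 + 3**3 + 13*3**2 + 42*3)/(7*(7 + 3))) = (-22 - 78)*((5/7)*(1 + 27 + 13*9 + 126)/10) = -500*(1 + 27 + 117 + 126)/(7*10) = -500*271/(7*10) = -100*271/14 = -13550/7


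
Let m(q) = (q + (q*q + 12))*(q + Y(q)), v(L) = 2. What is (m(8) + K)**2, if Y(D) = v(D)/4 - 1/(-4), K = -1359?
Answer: 389376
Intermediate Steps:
Y(D) = 3/4 (Y(D) = 2/4 - 1/(-4) = 2*(1/4) - 1*(-1/4) = 1/2 + 1/4 = 3/4)
m(q) = (3/4 + q)*(12 + q + q**2) (m(q) = (q + (q*q + 12))*(q + 3/4) = (q + (q**2 + 12))*(3/4 + q) = (q + (12 + q**2))*(3/4 + q) = (12 + q + q**2)*(3/4 + q) = (3/4 + q)*(12 + q + q**2))
(m(8) + K)**2 = ((9 + 8**3 + (7/4)*8**2 + (51/4)*8) - 1359)**2 = ((9 + 512 + (7/4)*64 + 102) - 1359)**2 = ((9 + 512 + 112 + 102) - 1359)**2 = (735 - 1359)**2 = (-624)**2 = 389376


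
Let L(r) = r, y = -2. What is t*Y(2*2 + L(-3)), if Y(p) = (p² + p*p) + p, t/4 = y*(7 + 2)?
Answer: -216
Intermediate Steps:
t = -72 (t = 4*(-2*(7 + 2)) = 4*(-2*9) = 4*(-18) = -72)
Y(p) = p + 2*p² (Y(p) = (p² + p²) + p = 2*p² + p = p + 2*p²)
t*Y(2*2 + L(-3)) = -72*(2*2 - 3)*(1 + 2*(2*2 - 3)) = -72*(4 - 3)*(1 + 2*(4 - 3)) = -72*(1 + 2*1) = -72*(1 + 2) = -72*3 = -216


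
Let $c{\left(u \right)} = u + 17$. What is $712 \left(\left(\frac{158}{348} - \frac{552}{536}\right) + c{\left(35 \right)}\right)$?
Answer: $\frac{213423068}{5829} \approx 36614.0$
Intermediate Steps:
$c{\left(u \right)} = 17 + u$
$712 \left(\left(\frac{158}{348} - \frac{552}{536}\right) + c{\left(35 \right)}\right) = 712 \left(\left(\frac{158}{348} - \frac{552}{536}\right) + \left(17 + 35\right)\right) = 712 \left(\left(158 \cdot \frac{1}{348} - \frac{69}{67}\right) + 52\right) = 712 \left(\left(\frac{79}{174} - \frac{69}{67}\right) + 52\right) = 712 \left(- \frac{6713}{11658} + 52\right) = 712 \cdot \frac{599503}{11658} = \frac{213423068}{5829}$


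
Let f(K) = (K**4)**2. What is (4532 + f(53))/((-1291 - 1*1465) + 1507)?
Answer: -62259690415893/1249 ≈ -4.9848e+10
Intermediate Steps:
f(K) = K**8
(4532 + f(53))/((-1291 - 1*1465) + 1507) = (4532 + 53**8)/((-1291 - 1*1465) + 1507) = (4532 + 62259690411361)/((-1291 - 1465) + 1507) = 62259690415893/(-2756 + 1507) = 62259690415893/(-1249) = 62259690415893*(-1/1249) = -62259690415893/1249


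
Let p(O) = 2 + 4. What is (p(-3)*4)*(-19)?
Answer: -456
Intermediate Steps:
p(O) = 6
(p(-3)*4)*(-19) = (6*4)*(-19) = 24*(-19) = -456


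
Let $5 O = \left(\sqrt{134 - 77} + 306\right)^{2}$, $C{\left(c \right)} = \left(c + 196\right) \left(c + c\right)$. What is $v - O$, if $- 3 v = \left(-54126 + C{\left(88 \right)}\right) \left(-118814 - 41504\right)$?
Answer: $- \frac{3320466859}{15} - \frac{612 \sqrt{57}}{5} \approx -2.2137 \cdot 10^{8}$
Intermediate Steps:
$C{\left(c \right)} = 2 c \left(196 + c\right)$ ($C{\left(c \right)} = \left(196 + c\right) 2 c = 2 c \left(196 + c\right)$)
$v = - \frac{664037156}{3}$ ($v = - \frac{\left(-54126 + 2 \cdot 88 \left(196 + 88\right)\right) \left(-118814 - 41504\right)}{3} = - \frac{\left(-54126 + 2 \cdot 88 \cdot 284\right) \left(-160318\right)}{3} = - \frac{\left(-54126 + 49984\right) \left(-160318\right)}{3} = - \frac{\left(-4142\right) \left(-160318\right)}{3} = \left(- \frac{1}{3}\right) 664037156 = - \frac{664037156}{3} \approx -2.2135 \cdot 10^{8}$)
$O = \frac{\left(306 + \sqrt{57}\right)^{2}}{5}$ ($O = \frac{\left(\sqrt{134 - 77} + 306\right)^{2}}{5} = \frac{\left(\sqrt{57} + 306\right)^{2}}{5} = \frac{\left(306 + \sqrt{57}\right)^{2}}{5} \approx 19663.0$)
$v - O = - \frac{664037156}{3} - \frac{\left(306 + \sqrt{57}\right)^{2}}{5}$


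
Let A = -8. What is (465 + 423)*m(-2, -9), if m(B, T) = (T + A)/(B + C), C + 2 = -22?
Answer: 7548/13 ≈ 580.62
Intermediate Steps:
C = -24 (C = -2 - 22 = -24)
m(B, T) = (-8 + T)/(-24 + B) (m(B, T) = (T - 8)/(B - 24) = (-8 + T)/(-24 + B))
(465 + 423)*m(-2, -9) = (465 + 423)*((-8 - 9)/(-24 - 2)) = 888*(-17/(-26)) = 888*(-1/26*(-17)) = 888*(17/26) = 7548/13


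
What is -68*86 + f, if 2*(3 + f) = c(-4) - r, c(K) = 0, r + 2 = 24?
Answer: -5862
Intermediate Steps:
r = 22 (r = -2 + 24 = 22)
f = -14 (f = -3 + (0 - 1*22)/2 = -3 + (0 - 22)/2 = -3 + (½)*(-22) = -3 - 11 = -14)
-68*86 + f = -68*86 - 14 = -5848 - 14 = -5862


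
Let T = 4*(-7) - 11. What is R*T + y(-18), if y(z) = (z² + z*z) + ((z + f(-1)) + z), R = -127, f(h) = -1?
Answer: 5564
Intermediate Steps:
T = -39 (T = -28 - 11 = -39)
y(z) = -1 + 2*z + 2*z² (y(z) = (z² + z*z) + ((z - 1) + z) = (z² + z²) + ((-1 + z) + z) = 2*z² + (-1 + 2*z) = -1 + 2*z + 2*z²)
R*T + y(-18) = -127*(-39) + (-1 + 2*(-18) + 2*(-18)²) = 4953 + (-1 - 36 + 2*324) = 4953 + (-1 - 36 + 648) = 4953 + 611 = 5564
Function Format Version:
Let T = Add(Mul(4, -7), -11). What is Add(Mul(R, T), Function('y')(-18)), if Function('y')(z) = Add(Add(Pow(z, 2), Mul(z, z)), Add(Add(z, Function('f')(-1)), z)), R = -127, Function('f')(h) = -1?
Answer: 5564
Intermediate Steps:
T = -39 (T = Add(-28, -11) = -39)
Function('y')(z) = Add(-1, Mul(2, z), Mul(2, Pow(z, 2))) (Function('y')(z) = Add(Add(Pow(z, 2), Mul(z, z)), Add(Add(z, -1), z)) = Add(Add(Pow(z, 2), Pow(z, 2)), Add(Add(-1, z), z)) = Add(Mul(2, Pow(z, 2)), Add(-1, Mul(2, z))) = Add(-1, Mul(2, z), Mul(2, Pow(z, 2))))
Add(Mul(R, T), Function('y')(-18)) = Add(Mul(-127, -39), Add(-1, Mul(2, -18), Mul(2, Pow(-18, 2)))) = Add(4953, Add(-1, -36, Mul(2, 324))) = Add(4953, Add(-1, -36, 648)) = Add(4953, 611) = 5564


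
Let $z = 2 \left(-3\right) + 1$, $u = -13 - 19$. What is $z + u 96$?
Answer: $-3077$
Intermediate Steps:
$u = -32$
$z = -5$ ($z = -6 + 1 = -5$)
$z + u 96 = -5 - 3072 = -3077$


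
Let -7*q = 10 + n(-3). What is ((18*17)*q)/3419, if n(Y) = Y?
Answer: -306/3419 ≈ -0.089500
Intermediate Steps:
q = -1 (q = -(10 - 3)/7 = -1/7*7 = -1)
((18*17)*q)/3419 = ((18*17)*(-1))/3419 = (306*(-1))*(1/3419) = -306*1/3419 = -306/3419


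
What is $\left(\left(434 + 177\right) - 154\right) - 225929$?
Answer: $-225472$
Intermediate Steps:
$\left(\left(434 + 177\right) - 154\right) - 225929 = \left(611 - 154\right) - 225929 = 457 - 225929 = -225472$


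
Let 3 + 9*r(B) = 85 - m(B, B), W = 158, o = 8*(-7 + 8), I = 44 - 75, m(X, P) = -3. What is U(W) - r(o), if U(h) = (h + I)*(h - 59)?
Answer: 113072/9 ≈ 12564.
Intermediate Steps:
I = -31
o = 8 (o = 8*1 = 8)
U(h) = (-59 + h)*(-31 + h) (U(h) = (h - 31)*(h - 59) = (-31 + h)*(-59 + h) = (-59 + h)*(-31 + h))
r(B) = 85/9 (r(B) = -⅓ + (85 - 1*(-3))/9 = -⅓ + (85 + 3)/9 = -⅓ + (⅑)*88 = -⅓ + 88/9 = 85/9)
U(W) - r(o) = (1829 + 158² - 90*158) - 1*85/9 = (1829 + 24964 - 14220) - 85/9 = 12573 - 85/9 = 113072/9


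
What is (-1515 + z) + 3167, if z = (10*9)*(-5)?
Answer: 1202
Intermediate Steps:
z = -450 (z = 90*(-5) = -450)
(-1515 + z) + 3167 = (-1515 - 450) + 3167 = -1965 + 3167 = 1202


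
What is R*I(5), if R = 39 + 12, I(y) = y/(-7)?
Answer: -255/7 ≈ -36.429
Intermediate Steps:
I(y) = -y/7 (I(y) = y*(-1/7) = -y/7)
R = 51
R*I(5) = 51*(-1/7*5) = 51*(-5/7) = -255/7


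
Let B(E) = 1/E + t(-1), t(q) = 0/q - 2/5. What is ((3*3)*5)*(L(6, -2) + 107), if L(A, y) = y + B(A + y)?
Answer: 18873/4 ≈ 4718.3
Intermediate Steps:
t(q) = -2/5 (t(q) = 0 - 2*1/5 = 0 - 2/5 = -2/5)
B(E) = -2/5 + 1/E (B(E) = 1/E - 2/5 = -2/5 + 1/E)
L(A, y) = -2/5 + y + 1/(A + y) (L(A, y) = y + (-2/5 + 1/(A + y)) = -2/5 + y + 1/(A + y))
((3*3)*5)*(L(6, -2) + 107) = ((3*3)*5)*((1 + (-2 + 5*(-2))*(6 - 2)/5)/(6 - 2) + 107) = (9*5)*((1 + (1/5)*(-2 - 10)*4)/4 + 107) = 45*((1 + (1/5)*(-12)*4)/4 + 107) = 45*((1 - 48/5)/4 + 107) = 45*((1/4)*(-43/5) + 107) = 45*(-43/20 + 107) = 45*(2097/20) = 18873/4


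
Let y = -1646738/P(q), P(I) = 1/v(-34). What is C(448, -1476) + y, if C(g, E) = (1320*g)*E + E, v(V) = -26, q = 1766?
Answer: -830033648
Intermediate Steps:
P(I) = -1/26 (P(I) = 1/(-26) = -1/26)
C(g, E) = E + 1320*E*g (C(g, E) = 1320*E*g + E = E + 1320*E*g)
y = 42815188 (y = -1646738/(-1/26) = -1646738*(-26) = 42815188)
C(448, -1476) + y = -1476*(1 + 1320*448) + 42815188 = -1476*(1 + 591360) + 42815188 = -1476*591361 + 42815188 = -872848836 + 42815188 = -830033648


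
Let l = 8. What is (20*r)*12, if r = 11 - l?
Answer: 720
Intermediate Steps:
r = 3 (r = 11 - 1*8 = 11 - 8 = 3)
(20*r)*12 = (20*3)*12 = 60*12 = 720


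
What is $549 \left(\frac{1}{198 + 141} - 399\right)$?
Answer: $- \frac{24752580}{113} \approx -2.1905 \cdot 10^{5}$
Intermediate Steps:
$549 \left(\frac{1}{198 + 141} - 399\right) = 549 \left(\frac{1}{339} - 399\right) = 549 \left(- \frac{135260}{339}\right) = - \frac{24752580}{113}$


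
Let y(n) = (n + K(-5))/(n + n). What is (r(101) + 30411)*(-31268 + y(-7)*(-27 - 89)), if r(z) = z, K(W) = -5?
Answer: -6699580864/7 ≈ -9.5708e+8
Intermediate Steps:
y(n) = (-5 + n)/(2*n) (y(n) = (n - 5)/(n + n) = (-5 + n)/((2*n)) = (-5 + n)*(1/(2*n)) = (-5 + n)/(2*n))
(r(101) + 30411)*(-31268 + y(-7)*(-27 - 89)) = (101 + 30411)*(-31268 + ((1/2)*(-5 - 7)/(-7))*(-27 - 89)) = 30512*(-31268 + ((1/2)*(-1/7)*(-12))*(-116)) = 30512*(-31268 + (6/7)*(-116)) = 30512*(-31268 - 696/7) = 30512*(-219572/7) = -6699580864/7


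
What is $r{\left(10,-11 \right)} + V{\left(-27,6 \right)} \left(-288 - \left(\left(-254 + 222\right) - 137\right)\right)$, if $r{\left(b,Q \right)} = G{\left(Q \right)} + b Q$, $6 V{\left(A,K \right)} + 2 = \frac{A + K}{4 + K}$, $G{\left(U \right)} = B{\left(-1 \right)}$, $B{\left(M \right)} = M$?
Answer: $- \frac{1781}{60} \approx -29.683$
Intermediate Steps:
$G{\left(U \right)} = -1$
$V{\left(A,K \right)} = - \frac{1}{3} + \frac{A + K}{6 \left(4 + K\right)}$ ($V{\left(A,K \right)} = - \frac{1}{3} + \frac{\left(A + K\right) \frac{1}{4 + K}}{6} = - \frac{1}{3} + \frac{\frac{1}{4 + K} \left(A + K\right)}{6} = - \frac{1}{3} + \frac{A + K}{6 \left(4 + K\right)}$)
$r{\left(b,Q \right)} = -1 + Q b$ ($r{\left(b,Q \right)} = -1 + b Q = -1 + Q b$)
$r{\left(10,-11 \right)} + V{\left(-27,6 \right)} \left(-288 - \left(\left(-254 + 222\right) - 137\right)\right) = \left(-1 - 110\right) + \frac{-8 - 27 - 6}{6 \left(4 + 6\right)} \left(-288 - \left(\left(-254 + 222\right) - 137\right)\right) = \left(-1 - 110\right) + \frac{-8 - 27 - 6}{6 \cdot 10} \left(-288 - \left(-32 - 137\right)\right) = -111 + \frac{1}{6} \cdot \frac{1}{10} \left(-41\right) \left(-288 - -169\right) = -111 - \frac{41 \left(-288 + 169\right)}{60} = -111 - - \frac{4879}{60} = -111 + \frac{4879}{60} = - \frac{1781}{60}$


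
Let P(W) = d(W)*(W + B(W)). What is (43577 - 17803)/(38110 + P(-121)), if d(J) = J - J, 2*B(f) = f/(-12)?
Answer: 12887/19055 ≈ 0.67631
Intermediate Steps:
B(f) = -f/24 (B(f) = (f/(-12))/2 = (f*(-1/12))/2 = (-f/12)/2 = -f/24)
d(J) = 0
P(W) = 0 (P(W) = 0*(W - W/24) = 0*(23*W/24) = 0)
(43577 - 17803)/(38110 + P(-121)) = (43577 - 17803)/(38110 + 0) = 25774/38110 = 25774*(1/38110) = 12887/19055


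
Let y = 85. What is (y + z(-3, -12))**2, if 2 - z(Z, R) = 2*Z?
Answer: 8649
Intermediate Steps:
z(Z, R) = 2 - 2*Z
(y + z(-3, -12))**2 = (85 + (2 - 2*(-3)))**2 = (85 + (2 + 6))**2 = (85 + 8)**2 = 93**2 = 8649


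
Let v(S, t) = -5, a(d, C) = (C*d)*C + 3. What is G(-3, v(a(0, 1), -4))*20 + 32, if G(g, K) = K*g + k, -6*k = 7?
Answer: 926/3 ≈ 308.67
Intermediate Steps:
k = -7/6 (k = -⅙*7 = -7/6 ≈ -1.1667)
a(d, C) = 3 + d*C² (a(d, C) = d*C² + 3 = 3 + d*C²)
G(g, K) = -7/6 + K*g (G(g, K) = K*g - 7/6 = -7/6 + K*g)
G(-3, v(a(0, 1), -4))*20 + 32 = (-7/6 - 5*(-3))*20 + 32 = (-7/6 + 15)*20 + 32 = (83/6)*20 + 32 = 830/3 + 32 = 926/3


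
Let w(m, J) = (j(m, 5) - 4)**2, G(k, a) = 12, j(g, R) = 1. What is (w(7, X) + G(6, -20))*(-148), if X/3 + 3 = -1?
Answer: -3108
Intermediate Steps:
X = -12 (X = -9 + 3*(-1) = -9 - 3 = -12)
w(m, J) = 9 (w(m, J) = (1 - 4)**2 = (-3)**2 = 9)
(w(7, X) + G(6, -20))*(-148) = (9 + 12)*(-148) = 21*(-148) = -3108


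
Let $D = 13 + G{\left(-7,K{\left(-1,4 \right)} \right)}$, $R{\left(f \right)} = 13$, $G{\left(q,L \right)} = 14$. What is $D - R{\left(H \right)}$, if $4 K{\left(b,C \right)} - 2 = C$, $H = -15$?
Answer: $14$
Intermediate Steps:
$K{\left(b,C \right)} = \frac{1}{2} + \frac{C}{4}$
$D = 27$ ($D = 13 + 14 = 27$)
$D - R{\left(H \right)} = 27 - 13 = 14$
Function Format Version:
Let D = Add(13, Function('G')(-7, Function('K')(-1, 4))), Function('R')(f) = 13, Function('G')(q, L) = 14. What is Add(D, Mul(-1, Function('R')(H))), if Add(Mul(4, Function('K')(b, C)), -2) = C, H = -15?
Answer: 14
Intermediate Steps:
Function('K')(b, C) = Add(Rational(1, 2), Mul(Rational(1, 4), C))
D = 27 (D = Add(13, 14) = 27)
Add(D, Mul(-1, Function('R')(H))) = Add(27, Mul(-1, 13)) = Add(27, -13) = 14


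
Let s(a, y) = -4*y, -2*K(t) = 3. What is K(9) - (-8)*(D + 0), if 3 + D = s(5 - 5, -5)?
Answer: 269/2 ≈ 134.50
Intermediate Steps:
K(t) = -3/2 (K(t) = -½*3 = -3/2)
D = 17 (D = -3 - 4*(-5) = -3 + 20 = 17)
K(9) - (-8)*(D + 0) = -3/2 - (-8)*(17 + 0) = -3/2 - (-8)*17 = -3/2 - 1*(-136) = -3/2 + 136 = 269/2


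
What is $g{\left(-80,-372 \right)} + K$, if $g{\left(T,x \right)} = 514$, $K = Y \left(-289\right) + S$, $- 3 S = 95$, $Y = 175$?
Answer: $- \frac{150278}{3} \approx -50093.0$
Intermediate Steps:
$S = - \frac{95}{3}$ ($S = \left(- \frac{1}{3}\right) 95 = - \frac{95}{3} \approx -31.667$)
$K = - \frac{151820}{3}$ ($K = 175 \left(-289\right) - \frac{95}{3} = -50575 - \frac{95}{3} = - \frac{151820}{3} \approx -50607.0$)
$g{\left(-80,-372 \right)} + K = 514 - \frac{151820}{3} = - \frac{150278}{3}$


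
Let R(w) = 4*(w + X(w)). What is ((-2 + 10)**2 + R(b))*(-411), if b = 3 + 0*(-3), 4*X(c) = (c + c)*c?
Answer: -38634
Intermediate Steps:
X(c) = c**2/2 (X(c) = ((c + c)*c)/4 = ((2*c)*c)/4 = (2*c**2)/4 = c**2/2)
b = 3 (b = 3 + 0 = 3)
R(w) = 2*w**2 + 4*w (R(w) = 4*(w + w**2/2) = 2*w**2 + 4*w)
((-2 + 10)**2 + R(b))*(-411) = ((-2 + 10)**2 + 2*3*(2 + 3))*(-411) = (8**2 + 2*3*5)*(-411) = (64 + 30)*(-411) = 94*(-411) = -38634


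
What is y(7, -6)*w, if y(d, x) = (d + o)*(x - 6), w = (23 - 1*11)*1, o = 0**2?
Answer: -1008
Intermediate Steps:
o = 0
w = 12 (w = (23 - 11)*1 = 12*1 = 12)
y(d, x) = d*(-6 + x) (y(d, x) = (d + 0)*(x - 6) = d*(-6 + x))
y(7, -6)*w = (7*(-6 - 6))*12 = (7*(-12))*12 = -84*12 = -1008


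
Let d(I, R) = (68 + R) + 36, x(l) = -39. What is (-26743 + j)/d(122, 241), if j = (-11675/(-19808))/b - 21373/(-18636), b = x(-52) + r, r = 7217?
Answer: -3542895032735395/45707333143104 ≈ -77.513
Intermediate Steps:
b = 7178 (b = -39 + 7217 = 7178)
d(I, R) = 104 + R
j = 759767424913/662425118016 (j = -11675/(-19808)/7178 - 21373/(-18636) = -11675*(-1/19808)*(1/7178) - 21373*(-1/18636) = (11675/19808)*(1/7178) + 21373/18636 = 11675/142181824 + 21373/18636 = 759767424913/662425118016 ≈ 1.1469)
(-26743 + j)/d(122, 241) = (-26743 + 759767424913/662425118016)/(104 + 241) = -17714475163676975/662425118016/345 = -17714475163676975/662425118016*1/345 = -3542895032735395/45707333143104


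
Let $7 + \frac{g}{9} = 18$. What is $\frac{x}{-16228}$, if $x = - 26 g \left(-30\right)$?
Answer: $- \frac{19305}{4057} \approx -4.7584$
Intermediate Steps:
$g = 99$ ($g = -63 + 9 \cdot 18 = -63 + 162 = 99$)
$x = 77220$ ($x = \left(-26\right) 99 \left(-30\right) = \left(-2574\right) \left(-30\right) = 77220$)
$\frac{x}{-16228} = \frac{77220}{-16228} = 77220 \left(- \frac{1}{16228}\right) = - \frac{19305}{4057}$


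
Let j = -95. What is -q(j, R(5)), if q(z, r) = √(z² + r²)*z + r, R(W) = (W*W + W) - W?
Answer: -25 + 475*√386 ≈ 9307.3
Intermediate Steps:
R(W) = W² (R(W) = (W² + W) - W = (W + W²) - W = W²)
q(z, r) = r + z*√(r² + z²) (q(z, r) = √(r² + z²)*z + r = z*√(r² + z²) + r = r + z*√(r² + z²))
-q(j, R(5)) = -(5² - 95*√((5²)² + (-95)²)) = -(25 - 95*√(25² + 9025)) = -(25 - 95*√(625 + 9025)) = -(25 - 475*√386) = -25 + 475*√386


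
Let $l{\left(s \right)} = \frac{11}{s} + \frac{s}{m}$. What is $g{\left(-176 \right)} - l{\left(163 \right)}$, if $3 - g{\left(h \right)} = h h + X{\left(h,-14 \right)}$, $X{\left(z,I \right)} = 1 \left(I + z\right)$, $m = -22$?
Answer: $- \frac{110361511}{3586} \approx -30776.0$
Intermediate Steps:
$X{\left(z,I \right)} = I + z$
$l{\left(s \right)} = \frac{11}{s} - \frac{s}{22}$ ($l{\left(s \right)} = \frac{11}{s} + \frac{s}{-22} = \frac{11}{s} + s \left(- \frac{1}{22}\right) = \frac{11}{s} - \frac{s}{22}$)
$g{\left(h \right)} = 17 - h - h^{2}$ ($g{\left(h \right)} = 3 - \left(h h + \left(-14 + h\right)\right) = 3 - \left(h^{2} + \left(-14 + h\right)\right) = 3 - \left(-14 + h + h^{2}\right) = 17 - h - h^{2}$)
$g{\left(-176 \right)} - l{\left(163 \right)} = \left(17 - -176 - \left(-176\right)^{2}\right) - \left(\frac{11}{163} - \frac{163}{22}\right) = \left(17 + 176 - 30976\right) - \left(11 \cdot \frac{1}{163} - \frac{163}{22}\right) = \left(17 + 176 - 30976\right) - \left(\frac{11}{163} - \frac{163}{22}\right) = -30783 - - \frac{26327}{3586} = -30783 + \frac{26327}{3586} = - \frac{110361511}{3586}$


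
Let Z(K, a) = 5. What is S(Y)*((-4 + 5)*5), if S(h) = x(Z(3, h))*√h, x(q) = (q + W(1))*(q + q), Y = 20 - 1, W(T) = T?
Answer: 300*√19 ≈ 1307.7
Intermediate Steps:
Y = 19
x(q) = 2*q*(1 + q) (x(q) = (q + 1)*(q + q) = (1 + q)*(2*q) = 2*q*(1 + q))
S(h) = 60*√h (S(h) = (2*5*(1 + 5))*√h = (2*5*6)*√h = 60*√h)
S(Y)*((-4 + 5)*5) = (60*√19)*((-4 + 5)*5) = (60*√19)*(1*5) = (60*√19)*5 = 300*√19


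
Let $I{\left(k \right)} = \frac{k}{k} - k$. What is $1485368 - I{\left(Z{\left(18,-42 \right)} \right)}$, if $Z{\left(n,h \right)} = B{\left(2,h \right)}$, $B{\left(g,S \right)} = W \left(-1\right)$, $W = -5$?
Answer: $1485372$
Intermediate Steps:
$B{\left(g,S \right)} = 5$ ($B{\left(g,S \right)} = \left(-5\right) \left(-1\right) = 5$)
$Z{\left(n,h \right)} = 5$
$I{\left(k \right)} = 1 - k$
$1485368 - I{\left(Z{\left(18,-42 \right)} \right)} = 1485368 - \left(1 - 5\right) = 1485368 - -4 = 1485368 + 4 = 1485372$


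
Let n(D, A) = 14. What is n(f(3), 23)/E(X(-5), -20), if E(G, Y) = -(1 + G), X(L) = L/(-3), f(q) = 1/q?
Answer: -21/4 ≈ -5.2500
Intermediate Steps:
X(L) = -L/3 (X(L) = L*(-⅓) = -L/3)
E(G, Y) = -1 - G
n(f(3), 23)/E(X(-5), -20) = 14/(-1 - (-1)*(-5)/3) = 14/(-1 - 1*5/3) = 14/(-1 - 5/3) = 14/(-8/3) = 14*(-3/8) = -21/4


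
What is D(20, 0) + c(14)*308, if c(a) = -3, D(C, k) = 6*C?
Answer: -804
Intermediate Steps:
D(20, 0) + c(14)*308 = 6*20 - 3*308 = 120 - 924 = -804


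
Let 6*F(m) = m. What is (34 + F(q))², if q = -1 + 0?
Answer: 41209/36 ≈ 1144.7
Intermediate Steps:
q = -1
F(m) = m/6
(34 + F(q))² = (34 + (⅙)*(-1))² = (34 - ⅙)² = (203/6)² = 41209/36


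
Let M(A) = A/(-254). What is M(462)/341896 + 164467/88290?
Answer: 3570633501437/1916810862840 ≈ 1.8628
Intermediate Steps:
M(A) = -A/254 (M(A) = A*(-1/254) = -A/254)
M(462)/341896 + 164467/88290 = -1/254*462/341896 + 164467/88290 = -231/127*1/341896 + 164467*(1/88290) = -231/43420792 + 164467/88290 = 3570633501437/1916810862840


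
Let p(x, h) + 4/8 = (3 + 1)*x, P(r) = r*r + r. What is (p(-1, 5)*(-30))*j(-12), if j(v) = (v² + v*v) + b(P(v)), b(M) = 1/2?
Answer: 77895/2 ≈ 38948.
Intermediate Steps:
P(r) = r + r² (P(r) = r² + r = r + r²)
b(M) = ½
p(x, h) = -½ + 4*x (p(x, h) = -½ + (3 + 1)*x = -½ + 4*x)
j(v) = ½ + 2*v² (j(v) = (v² + v*v) + ½ = (v² + v²) + ½ = 2*v² + ½ = ½ + 2*v²)
(p(-1, 5)*(-30))*j(-12) = ((-½ + 4*(-1))*(-30))*(½ + 2*(-12)²) = ((-½ - 4)*(-30))*(½ + 2*144) = (-9/2*(-30))*(½ + 288) = 135*(577/2) = 77895/2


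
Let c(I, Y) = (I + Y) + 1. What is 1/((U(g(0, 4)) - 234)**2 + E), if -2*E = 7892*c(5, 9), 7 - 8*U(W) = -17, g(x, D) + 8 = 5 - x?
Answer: -1/5829 ≈ -0.00017156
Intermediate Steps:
g(x, D) = -3 - x (g(x, D) = -8 + (5 - x) = -3 - x)
U(W) = 3 (U(W) = 7/8 - 1/8*(-17) = 7/8 + 17/8 = 3)
c(I, Y) = 1 + I + Y
E = -59190 (E = -3946*(1 + 5 + 9) = -3946*15 = -1/2*118380 = -59190)
1/((U(g(0, 4)) - 234)**2 + E) = 1/((3 - 234)**2 - 59190) = 1/((-231)**2 - 59190) = 1/(53361 - 59190) = 1/(-5829) = -1/5829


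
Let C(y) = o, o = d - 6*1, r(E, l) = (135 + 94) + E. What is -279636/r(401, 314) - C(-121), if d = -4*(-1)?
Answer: -6628/15 ≈ -441.87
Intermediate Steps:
r(E, l) = 229 + E
d = 4
o = -2 (o = 4 - 6*1 = 4 - 6 = -2)
C(y) = -2
-279636/r(401, 314) - C(-121) = -279636/(229 + 401) - 1*(-2) = -279636/630 + 2 = -279636*1/630 + 2 = -6658/15 + 2 = -6628/15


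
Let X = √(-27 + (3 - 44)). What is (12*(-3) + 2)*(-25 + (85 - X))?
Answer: -2040 + 68*I*√17 ≈ -2040.0 + 280.37*I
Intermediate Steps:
X = 2*I*√17 (X = √(-27 - 41) = √(-68) = 2*I*√17 ≈ 8.2462*I)
(12*(-3) + 2)*(-25 + (85 - X)) = (12*(-3) + 2)*(-25 + (85 - 2*I*√17)) = (-36 + 2)*(-25 + (85 - 2*I*√17)) = -34*(60 - 2*I*√17) = -2040 + 68*I*√17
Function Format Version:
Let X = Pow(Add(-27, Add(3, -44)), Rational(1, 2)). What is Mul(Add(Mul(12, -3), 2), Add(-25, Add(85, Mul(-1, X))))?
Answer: Add(-2040, Mul(68, I, Pow(17, Rational(1, 2)))) ≈ Add(-2040.0, Mul(280.37, I))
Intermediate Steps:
X = Mul(2, I, Pow(17, Rational(1, 2))) (X = Pow(Add(-27, -41), Rational(1, 2)) = Pow(-68, Rational(1, 2)) = Mul(2, I, Pow(17, Rational(1, 2))) ≈ Mul(8.2462, I))
Mul(Add(Mul(12, -3), 2), Add(-25, Add(85, Mul(-1, X)))) = Mul(Add(Mul(12, -3), 2), Add(-25, Add(85, Mul(-1, Mul(2, I, Pow(17, Rational(1, 2))))))) = Mul(Add(-36, 2), Add(-25, Add(85, Mul(-2, I, Pow(17, Rational(1, 2)))))) = Mul(-34, Add(60, Mul(-2, I, Pow(17, Rational(1, 2))))) = Add(-2040, Mul(68, I, Pow(17, Rational(1, 2))))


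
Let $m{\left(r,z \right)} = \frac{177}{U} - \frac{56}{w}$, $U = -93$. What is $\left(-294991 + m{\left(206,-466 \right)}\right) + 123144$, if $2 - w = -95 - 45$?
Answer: $- \frac{378240304}{2201} \approx -1.7185 \cdot 10^{5}$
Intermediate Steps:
$w = 142$ ($w = 2 - \left(-95 - 45\right) = 2 - -140 = 2 + 140 = 142$)
$m{\left(r,z \right)} = - \frac{5057}{2201}$ ($m{\left(r,z \right)} = \frac{177}{-93} - \frac{56}{142} = 177 \left(- \frac{1}{93}\right) - \frac{28}{71} = - \frac{59}{31} - \frac{28}{71} = - \frac{5057}{2201}$)
$\left(-294991 + m{\left(206,-466 \right)}\right) + 123144 = \left(-294991 - \frac{5057}{2201}\right) + 123144 = - \frac{649280248}{2201} + 123144 = - \frac{378240304}{2201}$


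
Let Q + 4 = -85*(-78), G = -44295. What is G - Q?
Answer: -50921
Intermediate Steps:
Q = 6626 (Q = -4 - 85*(-78) = -4 + 6630 = 6626)
G - Q = -44295 - 1*6626 = -44295 - 6626 = -50921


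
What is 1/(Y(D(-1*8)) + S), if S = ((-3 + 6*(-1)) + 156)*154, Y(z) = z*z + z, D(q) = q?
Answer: 1/22694 ≈ 4.4064e-5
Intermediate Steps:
Y(z) = z + z² (Y(z) = z² + z = z + z²)
S = 22638 (S = ((-3 - 6) + 156)*154 = (-9 + 156)*154 = 147*154 = 22638)
1/(Y(D(-1*8)) + S) = 1/((-1*8)*(1 - 1*8) + 22638) = 1/(-8*(1 - 8) + 22638) = 1/(-8*(-7) + 22638) = 1/(56 + 22638) = 1/22694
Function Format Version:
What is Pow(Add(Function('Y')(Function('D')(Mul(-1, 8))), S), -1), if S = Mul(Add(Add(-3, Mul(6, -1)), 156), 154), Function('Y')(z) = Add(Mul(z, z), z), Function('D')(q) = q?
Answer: Rational(1, 22694) ≈ 4.4064e-5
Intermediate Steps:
Function('Y')(z) = Add(z, Pow(z, 2)) (Function('Y')(z) = Add(Pow(z, 2), z) = Add(z, Pow(z, 2)))
S = 22638 (S = Mul(Add(Add(-3, -6), 156), 154) = Mul(Add(-9, 156), 154) = Mul(147, 154) = 22638)
Pow(Add(Function('Y')(Function('D')(Mul(-1, 8))), S), -1) = Pow(Add(Mul(Mul(-1, 8), Add(1, Mul(-1, 8))), 22638), -1) = Pow(Add(Mul(-8, Add(1, -8)), 22638), -1) = Pow(Add(Mul(-8, -7), 22638), -1) = Pow(Add(56, 22638), -1) = Pow(22694, -1) = Rational(1, 22694)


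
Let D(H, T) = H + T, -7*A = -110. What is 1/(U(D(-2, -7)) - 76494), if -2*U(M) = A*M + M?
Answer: -14/1069863 ≈ -1.3086e-5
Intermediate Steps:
A = 110/7 (A = -⅐*(-110) = 110/7 ≈ 15.714)
U(M) = -117*M/14 (U(M) = -(110*M/7 + M)/2 = -117*M/14)
1/(U(D(-2, -7)) - 76494) = 1/(-117*(-2 - 7)/14 - 76494) = 1/(-117/14*(-9) - 76494) = 1/(1053/14 - 76494) = 1/(-1069863/14) = -14/1069863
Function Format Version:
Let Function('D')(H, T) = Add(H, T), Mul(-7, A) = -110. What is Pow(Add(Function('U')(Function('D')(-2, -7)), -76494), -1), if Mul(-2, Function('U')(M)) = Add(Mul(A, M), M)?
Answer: Rational(-14, 1069863) ≈ -1.3086e-5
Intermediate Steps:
A = Rational(110, 7) (A = Mul(Rational(-1, 7), -110) = Rational(110, 7) ≈ 15.714)
Function('U')(M) = Mul(Rational(-117, 14), M) (Function('U')(M) = Mul(Rational(-1, 2), Add(Mul(Rational(110, 7), M), M)) = Mul(Rational(-1, 2), Mul(Rational(117, 7), M)) = Mul(Rational(-117, 14), M))
Pow(Add(Function('U')(Function('D')(-2, -7)), -76494), -1) = Pow(Add(Mul(Rational(-117, 14), Add(-2, -7)), -76494), -1) = Pow(Add(Mul(Rational(-117, 14), -9), -76494), -1) = Pow(Add(Rational(1053, 14), -76494), -1) = Pow(Rational(-1069863, 14), -1) = Rational(-14, 1069863)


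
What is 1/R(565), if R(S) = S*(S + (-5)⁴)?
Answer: 1/672350 ≈ 1.4873e-6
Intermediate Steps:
R(S) = S*(625 + S) (R(S) = S*(S + 625) = S*(625 + S))
1/R(565) = 1/(565*(625 + 565)) = 1/(565*1190) = 1/672350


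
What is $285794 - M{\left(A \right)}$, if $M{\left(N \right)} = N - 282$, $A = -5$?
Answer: $286081$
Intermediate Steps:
$M{\left(N \right)} = -282 + N$
$285794 - M{\left(A \right)} = 285794 - \left(-282 - 5\right) = 285794 - -287 = 285794 + 287 = 286081$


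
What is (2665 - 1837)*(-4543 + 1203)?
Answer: -2765520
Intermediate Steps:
(2665 - 1837)*(-4543 + 1203) = 828*(-3340) = -2765520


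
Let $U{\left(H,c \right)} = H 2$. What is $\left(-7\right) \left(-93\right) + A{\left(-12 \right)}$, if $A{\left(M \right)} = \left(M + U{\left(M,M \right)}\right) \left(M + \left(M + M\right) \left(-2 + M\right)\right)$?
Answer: $-11013$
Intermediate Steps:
$U{\left(H,c \right)} = 2 H$
$A{\left(M \right)} = 3 M \left(M + 2 M \left(-2 + M\right)\right)$ ($A{\left(M \right)} = \left(M + 2 M\right) \left(M + \left(M + M\right) \left(-2 + M\right)\right) = 3 M \left(M + 2 M \left(-2 + M\right)\right)$)
$\left(-7\right) \left(-93\right) + A{\left(-12 \right)} = \left(-7\right) \left(-93\right) + \left(-12\right)^{2} \left(-9 + 6 \left(-12\right)\right) = 651 + 144 \left(-9 - 72\right) = 651 + 144 \left(-81\right) = 651 - 11664 = -11013$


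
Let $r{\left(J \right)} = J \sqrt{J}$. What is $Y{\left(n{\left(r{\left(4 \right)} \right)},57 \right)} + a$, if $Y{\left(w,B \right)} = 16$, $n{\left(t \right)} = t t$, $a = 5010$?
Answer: $5026$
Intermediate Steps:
$r{\left(J \right)} = J^{\frac{3}{2}}$
$n{\left(t \right)} = t^{2}$
$Y{\left(n{\left(r{\left(4 \right)} \right)},57 \right)} + a = 16 + 5010 = 5026$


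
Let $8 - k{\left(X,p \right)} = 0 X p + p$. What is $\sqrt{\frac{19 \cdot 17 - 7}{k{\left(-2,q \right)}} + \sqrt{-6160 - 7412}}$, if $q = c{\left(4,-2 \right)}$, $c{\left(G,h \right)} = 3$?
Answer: $\frac{\sqrt{1580 + 150 i \sqrt{377}}}{5} \approx 9.8929 + 5.888 i$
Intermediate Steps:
$q = 3$
$k{\left(X,p \right)} = 8 - p$ ($k{\left(X,p \right)} = 8 - \left(0 X p + p\right) = 8 - \left(0 p + p\right) = 8 - \left(0 + p\right) = 8 - p$)
$\sqrt{\frac{19 \cdot 17 - 7}{k{\left(-2,q \right)}} + \sqrt{-6160 - 7412}} = \sqrt{\frac{19 \cdot 17 - 7}{8 - 3} + \sqrt{-6160 - 7412}} = \sqrt{\frac{323 - 7}{8 - 3} + \sqrt{-13572}} = \sqrt{\frac{1}{5} \cdot 316 + 6 i \sqrt{377}} = \sqrt{\frac{316}{5} + 6 i \sqrt{377}}$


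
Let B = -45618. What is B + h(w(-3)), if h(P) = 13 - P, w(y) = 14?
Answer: -45619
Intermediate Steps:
B + h(w(-3)) = -45618 + (13 - 1*14) = -45618 + (13 - 14) = -45618 - 1 = -45619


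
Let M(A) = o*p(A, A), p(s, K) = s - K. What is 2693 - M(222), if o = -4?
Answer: 2693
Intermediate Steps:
M(A) = 0 (M(A) = -4*(A - A) = -4*0 = 0)
2693 - M(222) = 2693 - 1*0 = 2693 + 0 = 2693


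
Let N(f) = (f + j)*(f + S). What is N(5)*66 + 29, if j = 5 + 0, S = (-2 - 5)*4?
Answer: -15151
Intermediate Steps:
S = -28 (S = -7*4 = -28)
j = 5
N(f) = (-28 + f)*(5 + f) (N(f) = (f + 5)*(f - 28) = (5 + f)*(-28 + f) = (-28 + f)*(5 + f))
N(5)*66 + 29 = (-140 + 5² - 23*5)*66 + 29 = (-140 + 25 - 115)*66 + 29 = -230*66 + 29 = -15180 + 29 = -15151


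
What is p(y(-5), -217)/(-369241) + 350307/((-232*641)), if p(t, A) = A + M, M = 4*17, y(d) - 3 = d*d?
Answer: -129325548899/54910567592 ≈ -2.3552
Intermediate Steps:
y(d) = 3 + d**2 (y(d) = 3 + d*d = 3 + d**2)
M = 68
p(t, A) = 68 + A (p(t, A) = A + 68 = 68 + A)
p(y(-5), -217)/(-369241) + 350307/((-232*641)) = (68 - 217)/(-369241) + 350307/((-232*641)) = -149*(-1/369241) + 350307/(-148712) = 149/369241 + 350307*(-1/148712) = 149/369241 - 350307/148712 = -129325548899/54910567592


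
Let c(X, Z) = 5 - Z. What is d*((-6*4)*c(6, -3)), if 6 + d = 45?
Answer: -7488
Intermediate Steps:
d = 39 (d = -6 + 45 = 39)
d*((-6*4)*c(6, -3)) = 39*((-6*4)*(5 - 1*(-3))) = 39*(-24*(5 + 3)) = 39*(-24*8) = 39*(-192) = -7488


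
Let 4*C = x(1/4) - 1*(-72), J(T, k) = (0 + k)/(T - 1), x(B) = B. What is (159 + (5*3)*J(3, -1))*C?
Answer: 87567/32 ≈ 2736.5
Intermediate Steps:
J(T, k) = k/(-1 + T)
C = 289/16 (C = (1/4 - 1*(-72))/4 = (¼ + 72)/4 = (¼)*(289/4) = 289/16 ≈ 18.063)
(159 + (5*3)*J(3, -1))*C = (159 + (5*3)*(-1/(-1 + 3)))*(289/16) = (159 + 15*(-1/2))*(289/16) = (159 + 15*(-1*½))*(289/16) = (159 + 15*(-½))*(289/16) = (159 - 15/2)*(289/16) = (303/2)*(289/16) = 87567/32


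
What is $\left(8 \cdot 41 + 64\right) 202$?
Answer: $79184$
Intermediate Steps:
$\left(8 \cdot 41 + 64\right) 202 = \left(328 + 64\right) 202 = 392 \cdot 202 = 79184$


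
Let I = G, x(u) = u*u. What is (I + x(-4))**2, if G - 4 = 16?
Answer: 1296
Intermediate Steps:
G = 20 (G = 4 + 16 = 20)
x(u) = u**2
I = 20
(I + x(-4))**2 = (20 + (-4)**2)**2 = (20 + 16)**2 = 36**2 = 1296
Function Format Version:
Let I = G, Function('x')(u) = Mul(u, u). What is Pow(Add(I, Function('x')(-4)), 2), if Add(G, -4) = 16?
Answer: 1296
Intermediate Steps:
G = 20 (G = Add(4, 16) = 20)
Function('x')(u) = Pow(u, 2)
I = 20
Pow(Add(I, Function('x')(-4)), 2) = Pow(Add(20, Pow(-4, 2)), 2) = Pow(Add(20, 16), 2) = Pow(36, 2) = 1296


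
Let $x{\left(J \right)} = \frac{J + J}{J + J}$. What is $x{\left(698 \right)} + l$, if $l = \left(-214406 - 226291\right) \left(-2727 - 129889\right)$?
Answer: $58443473353$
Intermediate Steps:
$x{\left(J \right)} = 1$ ($x{\left(J \right)} = \frac{2 J}{2 J} = 2 J \frac{1}{2 J} = 1$)
$l = 58443473352$ ($l = \left(-440697\right) \left(-132616\right) = 58443473352$)
$x{\left(698 \right)} + l = 1 + 58443473352 = 58443473353$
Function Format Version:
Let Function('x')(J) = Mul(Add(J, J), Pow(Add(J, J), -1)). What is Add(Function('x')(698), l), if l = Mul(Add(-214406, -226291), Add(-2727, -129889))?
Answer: 58443473353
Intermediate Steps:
Function('x')(J) = 1 (Function('x')(J) = Mul(Mul(2, J), Pow(Mul(2, J), -1)) = Mul(Mul(2, J), Mul(Rational(1, 2), Pow(J, -1))) = 1)
l = 58443473352 (l = Mul(-440697, -132616) = 58443473352)
Add(Function('x')(698), l) = Add(1, 58443473352) = 58443473353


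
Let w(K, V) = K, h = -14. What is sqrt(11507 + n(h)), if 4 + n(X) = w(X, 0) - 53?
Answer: 2*sqrt(2859) ≈ 106.94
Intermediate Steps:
n(X) = -57 + X (n(X) = -4 + (X - 53) = -4 + (-53 + X) = -57 + X)
sqrt(11507 + n(h)) = sqrt(11507 + (-57 - 14)) = sqrt(11507 - 71) = sqrt(11436) = 2*sqrt(2859)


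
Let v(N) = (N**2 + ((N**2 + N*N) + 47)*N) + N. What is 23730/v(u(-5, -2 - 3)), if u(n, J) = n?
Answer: -1582/31 ≈ -51.032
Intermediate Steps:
v(N) = N + N**2 + N*(47 + 2*N**2) (v(N) = (N**2 + ((N**2 + N**2) + 47)*N) + N = (N**2 + (2*N**2 + 47)*N) + N = (N**2 + (47 + 2*N**2)*N) + N = (N**2 + N*(47 + 2*N**2)) + N = N + N**2 + N*(47 + 2*N**2))
23730/v(u(-5, -2 - 3)) = 23730/((-5*(48 - 5 + 2*(-5)**2))) = 23730/((-5*(48 - 5 + 2*25))) = 23730/((-5*(48 - 5 + 50))) = 23730/((-5*93)) = 23730/(-465) = 23730*(-1/465) = -1582/31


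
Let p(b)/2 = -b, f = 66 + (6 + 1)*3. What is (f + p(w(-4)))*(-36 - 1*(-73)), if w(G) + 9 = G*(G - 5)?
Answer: 1221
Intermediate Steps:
w(G) = -9 + G*(-5 + G) (w(G) = -9 + G*(G - 5) = -9 + G*(-5 + G))
f = 87 (f = 66 + 7*3 = 66 + 21 = 87)
p(b) = -2*b (p(b) = 2*(-b) = -2*b)
(f + p(w(-4)))*(-36 - 1*(-73)) = (87 - 2*(-9 + (-4)**2 - 5*(-4)))*(-36 - 1*(-73)) = (87 - 2*(-9 + 16 + 20))*(-36 + 73) = (87 - 2*27)*37 = (87 - 54)*37 = 33*37 = 1221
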